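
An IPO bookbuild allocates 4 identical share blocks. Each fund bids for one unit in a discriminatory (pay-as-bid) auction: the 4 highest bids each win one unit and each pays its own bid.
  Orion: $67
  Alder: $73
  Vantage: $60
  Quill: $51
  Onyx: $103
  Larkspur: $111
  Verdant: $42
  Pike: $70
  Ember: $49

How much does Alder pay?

Sorting: 111 (Larkspur), 103 (Onyx), 73 (Alder), 70 (Pike), 67 (Orion), 60 (Vantage), …
Winners (4 units): Larkspur, Onyx, Alder, Pike.
Alder wins → own bid $73.

Alder pays $73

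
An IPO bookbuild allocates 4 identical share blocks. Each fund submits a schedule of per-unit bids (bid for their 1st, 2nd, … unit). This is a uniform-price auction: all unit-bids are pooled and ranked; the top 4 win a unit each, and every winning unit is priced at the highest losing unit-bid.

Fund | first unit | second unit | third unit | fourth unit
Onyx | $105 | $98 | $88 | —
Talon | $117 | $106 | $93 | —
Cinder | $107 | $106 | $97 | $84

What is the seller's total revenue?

Total revenue: $420

All unit-bids, highest first — top 4: 117 (Talon-1), 107 (Cinder-1), 106 (Talon-2), 106 (Cinder-2)
First bid not allocated: $105.
Allocation: Cinder 2, Talon 2. Every unit priced at $105.
Revenue = 4 × 105 = $420.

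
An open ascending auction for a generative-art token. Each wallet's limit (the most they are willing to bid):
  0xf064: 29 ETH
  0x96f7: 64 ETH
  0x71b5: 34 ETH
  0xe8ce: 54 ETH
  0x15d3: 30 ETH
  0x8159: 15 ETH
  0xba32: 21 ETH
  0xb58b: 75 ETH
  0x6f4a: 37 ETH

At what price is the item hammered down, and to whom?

Limits ranked: 75 (0xb58b) > 64 (0x96f7) > 54 (0xe8ce) > 37 (0x6f4a) > 34 (0x71b5) > 30 (0x15d3) > …
0x96f7 is the last rival to drop out, at 64 ETH; 0xb58b remains and wins at that price.

0xb58b wins at 64 ETH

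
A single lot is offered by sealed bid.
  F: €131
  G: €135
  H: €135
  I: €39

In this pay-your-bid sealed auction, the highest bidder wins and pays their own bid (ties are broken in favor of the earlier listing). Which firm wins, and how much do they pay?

G pays €135

Pay-your-bid sealed auction: the highest bidder wins and pays their own bid.
Sorting bids: 135 (G) > 135 (H) > 131 (F) > 39 (I)
G and H tie at €135; tie-break gives it to G.
G has the highest bid and pays exactly that: €135.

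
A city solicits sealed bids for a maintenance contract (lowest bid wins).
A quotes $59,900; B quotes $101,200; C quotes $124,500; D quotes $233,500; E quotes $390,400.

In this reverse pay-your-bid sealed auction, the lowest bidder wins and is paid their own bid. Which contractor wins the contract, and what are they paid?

Reverse pay-your-bid sealed auction: the lowest bidder wins and is paid their own bid.
Bids in order: 59,900 (A) < 101,200 (B) < 124,500 (C) < 233,500 (D) < 390,400 (E)
A has the lowest bid and is paid exactly that: $59,900.

A is paid $59,900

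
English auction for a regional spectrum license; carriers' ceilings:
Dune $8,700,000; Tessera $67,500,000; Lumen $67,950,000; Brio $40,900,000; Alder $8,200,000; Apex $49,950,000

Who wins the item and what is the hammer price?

Lumen wins at $67,500,000

Limits in order: 67,950,000 (Lumen) > 67,500,000 (Tessera) > 49,950,000 (Apex) > 40,900,000 (Brio) > 8,700,000 (Dune) > 8,200,000 (Alder)
Tessera is the last rival to drop out, at $67,500,000; Lumen remains and wins at that price.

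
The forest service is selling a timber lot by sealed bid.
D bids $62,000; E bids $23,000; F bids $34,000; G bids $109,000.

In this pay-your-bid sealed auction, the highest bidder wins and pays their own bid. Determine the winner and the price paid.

G pays $109,000

Pay-your-bid sealed auction: the highest bidder wins and pays their own bid.
Bids in order: 109,000 (G) > 62,000 (D) > 34,000 (F) > 23,000 (E)
First-price: G pays what they bid, $109,000.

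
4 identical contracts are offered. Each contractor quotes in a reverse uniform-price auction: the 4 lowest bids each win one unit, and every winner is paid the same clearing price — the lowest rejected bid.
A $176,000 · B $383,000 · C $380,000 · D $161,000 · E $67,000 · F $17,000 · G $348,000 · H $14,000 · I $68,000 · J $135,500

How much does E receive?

E is paid $135,500

Bids ranked low→high: 14,000 (H), 17,000 (F), 67,000 (E), 68,000 (I), 135,500 (J), 161,000 (D), …
Lowest 4: H, F, E, I.
Clearing price = lowest rejected bid = $135,500.
E wins → is paid $135,500.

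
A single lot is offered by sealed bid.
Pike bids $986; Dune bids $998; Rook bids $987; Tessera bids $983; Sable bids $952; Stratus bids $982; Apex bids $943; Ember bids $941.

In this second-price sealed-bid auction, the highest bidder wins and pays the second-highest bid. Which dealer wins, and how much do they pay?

Dune pays $987

Rule: the highest bidder wins and pays the second-highest bid.
Sorting bids: 998 (Dune) > 987 (Rook) > 986 (Pike) > 983 (Tessera) > 982 (Stratus) > 952 (Sable) > …
Second-price: Dune pays Rook's bid of $987.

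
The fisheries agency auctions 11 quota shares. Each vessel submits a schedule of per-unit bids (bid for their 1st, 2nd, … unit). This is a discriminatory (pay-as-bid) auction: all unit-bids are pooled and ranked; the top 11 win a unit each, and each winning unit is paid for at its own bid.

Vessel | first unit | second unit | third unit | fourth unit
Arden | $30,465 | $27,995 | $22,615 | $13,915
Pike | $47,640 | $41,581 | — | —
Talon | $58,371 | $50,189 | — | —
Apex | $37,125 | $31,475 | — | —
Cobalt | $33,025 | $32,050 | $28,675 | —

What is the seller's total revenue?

Total revenue: $418,591

Pooled unit-bids ranked (top 11): 58,371 (Talon-1), 50,189 (Talon-2), 47,640 (Pike-1), 41,581 (Pike-2), 37,125 (Apex-1), 33,025 (Cobalt-1), 32,050 (Cobalt-2), 31,475 (Apex-2), 30,465 (Arden-1), 28,675 (Cobalt-3), 27,995 (Arden-2)
Next rejected bid: $22,615 (not a price — pay-as-bid).
Each winning unit pays its own bid.
Revenue = 58,371 + 50,189 + 47,640 + 41,581 + 37,125 + 33,025 + 32,050 + 31,475 + 30,465 + 28,675 + 27,995 = $418,591.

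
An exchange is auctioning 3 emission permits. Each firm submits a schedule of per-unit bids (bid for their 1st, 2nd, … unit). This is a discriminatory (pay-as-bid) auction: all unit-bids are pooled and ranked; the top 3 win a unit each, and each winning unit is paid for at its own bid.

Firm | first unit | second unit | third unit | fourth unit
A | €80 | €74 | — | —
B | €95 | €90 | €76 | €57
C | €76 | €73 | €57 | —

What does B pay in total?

Merging the schedules and taking the best 3: 95 (B-1), 90 (B-2), 80 (A-1)
Next rejected bid: €76 (not a price — pay-as-bid).
B's winning unit-bids: 95 + 90 = €185.

B pays €185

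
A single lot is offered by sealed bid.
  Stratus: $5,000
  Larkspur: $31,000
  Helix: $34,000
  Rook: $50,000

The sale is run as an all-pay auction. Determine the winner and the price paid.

Rook pays $50,000

Bids ranked: 50,000 (Rook) > 34,000 (Helix) > 31,000 (Larkspur) > 5,000 (Stratus)
Rook is highest and takes the item; every bidder forfeits their bid.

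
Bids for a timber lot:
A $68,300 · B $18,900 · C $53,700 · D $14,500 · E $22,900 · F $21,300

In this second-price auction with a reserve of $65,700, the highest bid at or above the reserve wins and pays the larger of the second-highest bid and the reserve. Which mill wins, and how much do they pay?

A pays $65,700

Rule: the highest bid at or above the reserve wins and pays the larger of the second-highest bid and the reserve.
Bids in order: 68,300 (A) > 53,700 (C) > 22,900 (E) > 21,300 (F) > 18,900 (B) > 14,500 (D)
A has the top bid at or above the reserve ($68,300).
Second-highest bid $53,700 is below the reserve $65,700, so the reserve binds → payment $65,700.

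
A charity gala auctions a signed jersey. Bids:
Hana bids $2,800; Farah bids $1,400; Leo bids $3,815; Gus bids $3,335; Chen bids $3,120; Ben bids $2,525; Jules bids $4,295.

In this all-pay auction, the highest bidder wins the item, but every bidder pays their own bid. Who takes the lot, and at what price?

Rule: the highest bidder wins the item, but every bidder pays their own bid.
Bids in order: 4,295 (Jules) > 3,815 (Leo) > 3,335 (Gus) > 3,120 (Chen) > 2,800 (Hana) > 2,525 (Ben) > …
Jules is highest and takes the item; every bidder forfeits their bid.

Jules pays $4,295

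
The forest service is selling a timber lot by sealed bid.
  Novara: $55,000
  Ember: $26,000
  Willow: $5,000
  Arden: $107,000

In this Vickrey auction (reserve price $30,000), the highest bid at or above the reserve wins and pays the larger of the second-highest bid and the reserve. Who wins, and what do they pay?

Arden pays $55,000

Rule: the highest bid at or above the reserve wins and pays the larger of the second-highest bid and the reserve.
Bids in order: 107,000 (Arden) > 55,000 (Novara) > 26,000 (Ember) > 5,000 (Willow)
Highest eligible bid: Arden at $107,000.
max(second-highest $55,000, reserve $30,000) = $55,000; the reserve does not bind.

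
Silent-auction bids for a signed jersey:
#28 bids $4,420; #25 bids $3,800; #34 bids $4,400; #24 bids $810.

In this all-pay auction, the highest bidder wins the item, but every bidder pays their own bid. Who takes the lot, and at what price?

#28 pays $4,420

Rule: the highest bidder wins the item, but every bidder pays their own bid.
Sorting bids: 4,420 (#28) > 4,400 (#34) > 3,800 (#25) > 810 (#24)
#28 wins with the top bid; all bids are sunk regardless.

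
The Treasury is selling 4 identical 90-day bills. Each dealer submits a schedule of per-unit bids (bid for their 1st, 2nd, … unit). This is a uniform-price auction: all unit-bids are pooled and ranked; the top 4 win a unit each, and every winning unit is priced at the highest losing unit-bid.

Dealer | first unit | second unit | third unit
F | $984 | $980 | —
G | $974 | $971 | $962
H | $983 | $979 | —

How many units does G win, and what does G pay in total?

Merging the schedules and taking the best 4: 984 (F-1), 983 (H-1), 980 (F-2), 979 (H-2)
First bid not allocated: $974.
G wins 0 unit(s) at $974 each.

G: 0 units, pays $0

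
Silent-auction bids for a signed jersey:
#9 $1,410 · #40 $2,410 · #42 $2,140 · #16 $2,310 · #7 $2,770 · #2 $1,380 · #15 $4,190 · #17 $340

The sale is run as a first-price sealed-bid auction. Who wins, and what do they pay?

Sorting bids: 4,190 (#15) > 2,770 (#7) > 2,410 (#40) > 2,310 (#16) > 2,140 (#42) > 1,410 (#9) > …
#15 is highest → pays own bid, $4,190.

#15 pays $4,190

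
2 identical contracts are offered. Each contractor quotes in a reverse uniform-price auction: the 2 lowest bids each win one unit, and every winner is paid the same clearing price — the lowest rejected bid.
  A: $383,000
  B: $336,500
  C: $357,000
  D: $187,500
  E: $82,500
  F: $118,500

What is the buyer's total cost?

Total cost: $375,000

Bids ranked low→high: 82,500 (E), 118,500 (F), 187,500 (D), 336,500 (B), …
Lowest 2: E, F.
First losing bid is D's $187,500, which sets the uniform price.
Total cost = 2 × $187,500 = $375,000.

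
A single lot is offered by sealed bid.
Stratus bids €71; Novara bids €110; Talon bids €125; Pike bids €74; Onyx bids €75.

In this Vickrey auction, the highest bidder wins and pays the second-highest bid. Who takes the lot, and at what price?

Talon pays €110

Sorting bids: 125 (Talon) > 110 (Novara) > 75 (Onyx) > 74 (Pike) > 71 (Stratus)
Second-price: Talon pays Novara's bid of €110.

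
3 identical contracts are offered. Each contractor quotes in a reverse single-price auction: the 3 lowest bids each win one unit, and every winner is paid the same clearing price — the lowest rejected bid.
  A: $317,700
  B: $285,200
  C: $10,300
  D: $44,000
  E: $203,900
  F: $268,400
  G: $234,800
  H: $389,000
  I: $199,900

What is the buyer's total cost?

Total cost: $611,700

Bids ranked low→high: 10,300 (C), 44,000 (D), 199,900 (I), 203,900 (E), 234,800 (G), …
The 3 lowest are C, D, I.
First losing bid is E's $203,900, which sets the uniform price.
Total cost = 3 × $203,900 = $611,700.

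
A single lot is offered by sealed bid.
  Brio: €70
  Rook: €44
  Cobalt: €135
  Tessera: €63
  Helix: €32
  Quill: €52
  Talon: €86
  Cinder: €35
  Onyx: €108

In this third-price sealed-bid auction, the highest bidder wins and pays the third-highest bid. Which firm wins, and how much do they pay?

Bids ranked: 135 (Cobalt) > 108 (Onyx) > 86 (Talon) > 70 (Brio) > 63 (Tessera) > 52 (Quill) > …
Cobalt is highest; pays the third-highest bid, €86.

Cobalt pays €86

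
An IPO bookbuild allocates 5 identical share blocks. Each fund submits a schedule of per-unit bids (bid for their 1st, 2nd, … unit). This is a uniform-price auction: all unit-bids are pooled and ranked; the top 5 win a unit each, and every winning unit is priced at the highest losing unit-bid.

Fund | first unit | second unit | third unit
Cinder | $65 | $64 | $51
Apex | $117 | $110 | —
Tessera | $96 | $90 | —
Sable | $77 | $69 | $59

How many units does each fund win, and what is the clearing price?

Merging the schedules and taking the best 5: 117 (Apex-1), 110 (Apex-2), 96 (Tessera-1), 90 (Tessera-2), 77 (Sable-1)
First bid not allocated: $69.
Allocation: Apex 2, Sable 1, Tessera 2.

Apex 2, Sable 1, Tessera 2; clearing price $69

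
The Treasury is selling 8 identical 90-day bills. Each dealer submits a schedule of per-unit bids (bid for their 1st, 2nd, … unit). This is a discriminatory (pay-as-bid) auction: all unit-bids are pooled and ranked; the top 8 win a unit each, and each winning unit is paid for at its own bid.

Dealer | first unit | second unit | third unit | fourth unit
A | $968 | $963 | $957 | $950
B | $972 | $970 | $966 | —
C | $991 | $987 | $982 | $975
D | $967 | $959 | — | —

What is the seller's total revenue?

Merging the schedules and taking the best 8: 991 (C-1), 987 (C-2), 982 (C-3), 975 (C-4), 972 (B-1), 970 (B-2), 968 (A-1), 967 (D-1)
Next rejected bid: $966 (not a price — pay-as-bid).
Each winning unit pays its own bid.
Revenue = 991 + 987 + 982 + 975 + 972 + 970 + 968 + 967 = $7,812.

Total revenue: $7,812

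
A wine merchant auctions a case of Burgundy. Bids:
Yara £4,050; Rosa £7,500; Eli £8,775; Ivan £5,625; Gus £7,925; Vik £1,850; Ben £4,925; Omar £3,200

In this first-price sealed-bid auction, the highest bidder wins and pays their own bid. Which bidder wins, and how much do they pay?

Bids in order: 8,775 (Eli) > 7,925 (Gus) > 7,500 (Rosa) > 5,625 (Ivan) > 4,925 (Ben) > 4,050 (Yara) > …
Eli has the highest bid and pays exactly that: £8,775.

Eli pays £8,775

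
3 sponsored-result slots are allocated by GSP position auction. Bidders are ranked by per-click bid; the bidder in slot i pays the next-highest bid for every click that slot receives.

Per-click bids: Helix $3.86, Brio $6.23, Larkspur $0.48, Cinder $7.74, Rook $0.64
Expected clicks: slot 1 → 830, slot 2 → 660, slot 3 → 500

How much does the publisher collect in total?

Sorting advertisers: $7.74 (Cinder) > $6.23 (Brio) > $3.86 (Helix) > $0.64 (Rook) > …
Slot 1: Cinder pays $6.23 × 830 = $5170.90
Slot 2: Brio pays $3.86 × 660 = $2547.60
Slot 3: Helix pays $0.64 × 500 = $320.00
Total = $8038.50

Total revenue: $8038.50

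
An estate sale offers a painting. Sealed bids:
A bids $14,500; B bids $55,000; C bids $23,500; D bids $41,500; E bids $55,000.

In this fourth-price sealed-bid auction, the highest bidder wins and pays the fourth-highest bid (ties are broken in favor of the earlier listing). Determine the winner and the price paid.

Sorting bids: 55,000 (B) > 55,000 (E) > 41,500 (D) > 23,500 (C) > 14,500 (A)
Tie at $55,000 → B wins by tie-break.
B is highest; pays the fourth-highest bid, $23,500.

B pays $23,500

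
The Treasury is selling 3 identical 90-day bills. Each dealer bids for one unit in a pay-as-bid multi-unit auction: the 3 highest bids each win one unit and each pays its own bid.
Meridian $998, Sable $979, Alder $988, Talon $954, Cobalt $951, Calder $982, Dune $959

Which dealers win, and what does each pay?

Meridian $998, Alder $988, Calder $982

Bids ranked high→low: 998 (Meridian), 988 (Alder), 982 (Calder), 979 (Sable), 959 (Dune), …
The 3 highest are Meridian, Alder, Calder.
Each winner pays its own bid: Meridian $998, Alder $988, Calder $982.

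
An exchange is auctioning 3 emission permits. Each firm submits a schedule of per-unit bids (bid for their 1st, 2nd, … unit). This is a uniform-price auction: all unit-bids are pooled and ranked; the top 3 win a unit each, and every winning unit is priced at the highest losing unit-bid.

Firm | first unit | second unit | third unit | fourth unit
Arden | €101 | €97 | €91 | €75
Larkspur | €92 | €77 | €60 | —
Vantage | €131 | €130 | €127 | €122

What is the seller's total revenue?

Total revenue: €366

All unit-bids, highest first — top 3: 131 (Vantage-1), 130 (Vantage-2), 127 (Vantage-3)
Highest rejected unit-bid = €122.
Allocation: Vantage 3. Every unit priced at €122.
Revenue = 3 × 122 = €366.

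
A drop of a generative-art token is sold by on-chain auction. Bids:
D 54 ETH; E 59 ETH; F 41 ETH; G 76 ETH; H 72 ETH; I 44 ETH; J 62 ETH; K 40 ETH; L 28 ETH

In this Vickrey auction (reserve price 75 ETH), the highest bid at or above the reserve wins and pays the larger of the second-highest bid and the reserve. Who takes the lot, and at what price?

Vickrey auction (reserve price 75 ETH): the highest bid at or above the reserve wins and pays the larger of the second-highest bid and the reserve.
Bids in order: 76 (G) > 72 (H) > 62 (J) > 59 (E) > 54 (D) > 44 (I) > …
G has the top bid at or above the reserve (76 ETH).
max(second-highest 72 ETH, reserve 75 ETH) = 75 ETH.

G pays 75 ETH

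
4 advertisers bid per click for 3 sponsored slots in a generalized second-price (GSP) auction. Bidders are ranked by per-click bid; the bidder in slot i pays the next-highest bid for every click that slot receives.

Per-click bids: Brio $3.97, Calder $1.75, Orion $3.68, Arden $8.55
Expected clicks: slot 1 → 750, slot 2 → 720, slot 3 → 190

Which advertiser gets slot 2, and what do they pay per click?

Brio; $3.68 per click

Ranked by bid: $8.55 (Arden) > $3.97 (Brio) > $3.68 (Orion) > $1.75 (Calder)
Slot 2 goes to the second-ranked bidder, Brio, who pays the next bid down: $3.68/click.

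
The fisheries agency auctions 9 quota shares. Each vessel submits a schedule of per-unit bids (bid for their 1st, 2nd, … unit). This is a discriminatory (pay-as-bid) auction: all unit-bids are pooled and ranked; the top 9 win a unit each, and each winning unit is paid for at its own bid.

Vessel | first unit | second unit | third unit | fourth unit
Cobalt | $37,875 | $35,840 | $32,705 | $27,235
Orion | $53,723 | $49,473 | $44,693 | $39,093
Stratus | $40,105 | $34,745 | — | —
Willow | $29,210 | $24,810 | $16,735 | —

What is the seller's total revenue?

Total revenue: $368,252

Merging the schedules and taking the best 9: 53,723 (Orion-1), 49,473 (Orion-2), 44,693 (Orion-3), 40,105 (Stratus-1), 39,093 (Orion-4), 37,875 (Cobalt-1), 35,840 (Cobalt-2), 34,745 (Stratus-2), 32,705 (Cobalt-3)
Next rejected bid: $29,210 (not a price — pay-as-bid).
Each winning unit pays its own bid.
Revenue = 53,723 + 49,473 + 44,693 + 40,105 + 39,093 + 37,875 + 35,840 + 34,745 + 32,705 = $368,252.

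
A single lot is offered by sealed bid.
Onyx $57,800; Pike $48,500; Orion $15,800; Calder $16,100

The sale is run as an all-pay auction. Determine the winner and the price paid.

All-pay auction: the highest bidder wins the item, but every bidder pays their own bid.
Bids in order: 57,800 (Onyx) > 48,500 (Pike) > 16,100 (Calder) > 15,800 (Orion)
Onyx is highest and takes the item; every bidder forfeits their bid.

Onyx pays $57,800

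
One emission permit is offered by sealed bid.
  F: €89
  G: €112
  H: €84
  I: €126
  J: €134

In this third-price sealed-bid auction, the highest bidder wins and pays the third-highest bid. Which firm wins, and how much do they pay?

J pays €112

Third-price sealed-bid auction: the highest bidder wins and pays the third-highest bid.
Sorting bids: 134 (J) > 126 (I) > 112 (G) > 89 (F) > 84 (H)
J is highest; pays the third-highest bid, €112.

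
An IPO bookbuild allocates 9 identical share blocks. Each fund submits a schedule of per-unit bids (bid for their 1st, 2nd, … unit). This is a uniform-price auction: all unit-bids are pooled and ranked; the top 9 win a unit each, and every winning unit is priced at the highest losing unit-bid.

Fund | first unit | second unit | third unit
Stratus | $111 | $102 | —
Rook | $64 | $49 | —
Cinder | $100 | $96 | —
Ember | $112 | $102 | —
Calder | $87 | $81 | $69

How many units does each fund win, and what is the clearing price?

Calder 3, Cinder 2, Ember 2, Stratus 2; clearing price $64

Merging the schedules and taking the best 9: 112 (Ember-1), 111 (Stratus-1), 102 (Stratus-2), 102 (Ember-2), 100 (Cinder-1), 96 (Cinder-2), 87 (Calder-1), 81 (Calder-2), 69 (Calder-3)
Highest rejected unit-bid = $64.
Allocation: Calder 3, Cinder 2, Ember 2, Stratus 2.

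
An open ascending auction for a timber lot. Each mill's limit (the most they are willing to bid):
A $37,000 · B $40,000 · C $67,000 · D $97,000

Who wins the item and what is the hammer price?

Ascending (English) auction: the price rises until one bidder remains; the winner pays the price at which the last rival dropped out.
Limits in order: 97,000 (D) > 67,000 (C) > 40,000 (B) > 37,000 (A)
Bidding ends when C exits at $67,000; D takes it.

D wins at $67,000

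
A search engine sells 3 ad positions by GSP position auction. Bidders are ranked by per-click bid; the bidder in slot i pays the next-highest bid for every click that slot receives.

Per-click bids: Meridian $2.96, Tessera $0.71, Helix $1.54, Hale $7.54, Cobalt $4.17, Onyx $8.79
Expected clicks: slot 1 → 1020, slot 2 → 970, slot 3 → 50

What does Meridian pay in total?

Meridian pays $0.00

Per-click bids in order: $8.79 (Onyx) > $7.54 (Hale) > $4.17 (Cobalt) > $2.96 (Meridian) > …
Meridian ranks below slot 3 → no slot, pays nothing.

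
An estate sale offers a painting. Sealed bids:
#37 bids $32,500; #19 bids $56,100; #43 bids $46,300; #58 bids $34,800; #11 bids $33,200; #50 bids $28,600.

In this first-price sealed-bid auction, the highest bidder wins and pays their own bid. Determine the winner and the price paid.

#19 pays $56,100

Sorting bids: 56,100 (#19) > 46,300 (#43) > 34,800 (#58) > 33,200 (#11) > 32,500 (#37) > 28,600 (#50)
#19 is highest → pays own bid, $56,100.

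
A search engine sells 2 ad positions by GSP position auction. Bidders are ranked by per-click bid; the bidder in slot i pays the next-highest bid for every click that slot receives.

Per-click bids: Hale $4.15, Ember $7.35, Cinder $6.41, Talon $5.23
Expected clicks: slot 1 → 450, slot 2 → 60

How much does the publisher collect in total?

Sorting advertisers: $7.35 (Ember) > $6.41 (Cinder) > $5.23 (Talon) > …
Slot 1: Ember pays $6.41 × 450 = $2884.50
Slot 2: Cinder pays $5.23 × 60 = $313.80
Total = $3198.30

Total revenue: $3198.30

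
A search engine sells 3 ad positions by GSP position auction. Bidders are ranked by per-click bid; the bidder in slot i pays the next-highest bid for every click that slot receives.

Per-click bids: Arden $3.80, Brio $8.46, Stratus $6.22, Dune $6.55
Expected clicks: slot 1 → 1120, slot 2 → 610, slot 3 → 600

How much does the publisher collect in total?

Total revenue: $13410.20

Per-click bids in order: $8.46 (Brio) > $6.55 (Dune) > $6.22 (Stratus) > $3.80 (Arden)
Slot 1: Brio pays $6.55 × 1120 = $7336.00
Slot 2: Dune pays $6.22 × 610 = $3794.20
Slot 3: Stratus pays $3.80 × 600 = $2280.00
Total = $13410.20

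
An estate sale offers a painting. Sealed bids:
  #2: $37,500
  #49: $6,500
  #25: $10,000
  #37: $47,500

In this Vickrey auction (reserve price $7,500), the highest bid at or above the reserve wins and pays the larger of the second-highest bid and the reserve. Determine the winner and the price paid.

#37 pays $37,500

Rule: the highest bid at or above the reserve wins and pays the larger of the second-highest bid and the reserve.
Sorting bids: 47,500 (#37) > 37,500 (#2) > 10,000 (#25) > 6,500 (#49)
Highest eligible bid: #37 at $47,500.
max(second-highest $37,500, reserve $7,500) = $37,500; the reserve does not bind.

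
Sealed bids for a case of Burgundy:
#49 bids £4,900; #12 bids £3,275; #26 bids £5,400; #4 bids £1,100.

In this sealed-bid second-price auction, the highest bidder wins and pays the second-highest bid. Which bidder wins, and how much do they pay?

#26 pays £4,900

Bids ranked: 5,400 (#26) > 4,900 (#49) > 3,275 (#12) > 1,100 (#4)
#26 wins with the highest bid; price is set by the runner-up at £4,900.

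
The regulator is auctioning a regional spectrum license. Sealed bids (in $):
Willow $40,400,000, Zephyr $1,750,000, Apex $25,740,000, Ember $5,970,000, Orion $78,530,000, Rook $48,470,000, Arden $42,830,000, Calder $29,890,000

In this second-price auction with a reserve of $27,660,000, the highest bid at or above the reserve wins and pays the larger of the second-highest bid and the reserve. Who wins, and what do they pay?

Second-price auction with a reserve of $27,660,000: the highest bid at or above the reserve wins and pays the larger of the second-highest bid and the reserve.
Bids in order: 78,530,000 (Orion) > 48,470,000 (Rook) > 42,830,000 (Arden) > 40,400,000 (Willow) > 29,890,000 (Calder) > 25,740,000 (Apex) > …
Highest eligible bid: Orion at $78,530,000.
Second-highest bid $48,470,000 exceeds the reserve $27,660,000 → payment $48,470,000.

Orion pays $48,470,000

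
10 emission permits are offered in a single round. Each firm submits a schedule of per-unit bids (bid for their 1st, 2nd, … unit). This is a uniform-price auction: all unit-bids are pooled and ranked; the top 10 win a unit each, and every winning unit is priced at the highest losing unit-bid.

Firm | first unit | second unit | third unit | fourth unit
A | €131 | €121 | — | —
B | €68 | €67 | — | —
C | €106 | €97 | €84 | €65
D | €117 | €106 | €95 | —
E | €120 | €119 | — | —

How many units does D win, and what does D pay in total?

D: 3 units, pays €204

All unit-bids, highest first — top 10: 131 (A-1), 121 (A-2), 120 (E-1), 119 (E-2), 117 (D-1), 106 (C-1), 106 (D-2), 97 (C-2), 95 (D-3), 84 (C-3)
First bid not allocated: €68.
D wins 3 unit(s) at €68 each.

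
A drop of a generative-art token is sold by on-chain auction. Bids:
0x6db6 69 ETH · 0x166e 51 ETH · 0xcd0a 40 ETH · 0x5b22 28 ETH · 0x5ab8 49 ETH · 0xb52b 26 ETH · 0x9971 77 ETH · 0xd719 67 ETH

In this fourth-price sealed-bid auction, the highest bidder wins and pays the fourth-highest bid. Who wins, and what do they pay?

Bids in order: 77 (0x9971) > 69 (0x6db6) > 67 (0xd719) > 51 (0x166e) > 49 (0x5ab8) > 40 (0xcd0a) > …
0x9971 wins; payment is bid #4 in the ranking = 51 ETH.

0x9971 pays 51 ETH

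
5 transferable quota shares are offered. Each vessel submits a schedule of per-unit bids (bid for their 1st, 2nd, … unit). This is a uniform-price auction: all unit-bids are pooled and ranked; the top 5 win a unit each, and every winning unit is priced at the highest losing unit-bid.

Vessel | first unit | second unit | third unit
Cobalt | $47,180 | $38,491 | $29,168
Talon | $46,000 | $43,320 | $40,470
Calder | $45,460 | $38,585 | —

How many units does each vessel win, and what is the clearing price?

All unit-bids, highest first — top 5: 47,180 (Cobalt-1), 46,000 (Talon-1), 45,460 (Calder-1), 43,320 (Talon-2), 40,470 (Talon-3)
The (k+1)-th unit-bid is $38,585.
Allocation: Calder 1, Cobalt 1, Talon 3.

Calder 1, Cobalt 1, Talon 3; clearing price $38,585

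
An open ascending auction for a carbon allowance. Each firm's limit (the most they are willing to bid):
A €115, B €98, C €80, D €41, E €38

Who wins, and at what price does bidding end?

A wins at €98

Ascending (English) auction: the price rises until one bidder remains; the winner pays the price at which the last rival dropped out.
Sorting limits: 115 (A) > 98 (B) > 80 (C) > 41 (D) > 38 (E)
Bidding ends when B exits at €98; A takes it.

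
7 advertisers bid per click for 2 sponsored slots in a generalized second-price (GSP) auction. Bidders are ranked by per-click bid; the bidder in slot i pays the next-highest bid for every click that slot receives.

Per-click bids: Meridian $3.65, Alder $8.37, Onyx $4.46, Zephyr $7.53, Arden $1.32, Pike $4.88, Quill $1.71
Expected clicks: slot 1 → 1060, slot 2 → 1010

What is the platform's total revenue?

Ranked by bid: $8.37 (Alder) > $7.53 (Zephyr) > $4.88 (Pike) > …
Slot 1: Alder pays $7.53 × 1060 = $7981.80
Slot 2: Zephyr pays $4.88 × 1010 = $4928.80
Total = $12910.60

Total revenue: $12910.60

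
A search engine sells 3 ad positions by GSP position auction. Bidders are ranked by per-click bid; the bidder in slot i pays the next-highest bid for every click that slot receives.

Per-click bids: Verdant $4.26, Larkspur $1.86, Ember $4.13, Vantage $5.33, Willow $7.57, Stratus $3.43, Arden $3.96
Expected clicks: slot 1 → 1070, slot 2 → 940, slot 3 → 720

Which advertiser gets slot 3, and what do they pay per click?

Verdant; $4.13 per click

Sorting advertisers: $7.57 (Willow) > $5.33 (Vantage) > $4.26 (Verdant) > $4.13 (Ember) > …
Slot 3 goes to the third-ranked bidder, Verdant, who pays the next bid down: $4.13/click.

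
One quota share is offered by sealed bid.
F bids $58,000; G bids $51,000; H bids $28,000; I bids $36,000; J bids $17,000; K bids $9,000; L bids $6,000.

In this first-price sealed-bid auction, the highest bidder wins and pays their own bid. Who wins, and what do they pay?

F pays $58,000

Rule: the highest bidder wins and pays their own bid.
Bids in order: 58,000 (F) > 51,000 (G) > 36,000 (I) > 28,000 (H) > 17,000 (J) > 9,000 (K) > …
First-price: F pays what they bid, $58,000.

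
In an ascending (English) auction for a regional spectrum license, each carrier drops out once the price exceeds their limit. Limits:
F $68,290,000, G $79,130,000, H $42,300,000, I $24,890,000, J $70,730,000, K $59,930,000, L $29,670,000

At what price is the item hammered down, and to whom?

Rule: the price rises until one bidder remains; the winner pays the price at which the last rival dropped out.
Sorting limits: 79,130,000 (G) > 70,730,000 (J) > 68,290,000 (F) > 59,930,000 (K) > 42,300,000 (H) > 29,670,000 (L) > …
Once the price passes $70,730,000, only G is left; the hammer falls at J's limit of $70,730,000.

G wins at $70,730,000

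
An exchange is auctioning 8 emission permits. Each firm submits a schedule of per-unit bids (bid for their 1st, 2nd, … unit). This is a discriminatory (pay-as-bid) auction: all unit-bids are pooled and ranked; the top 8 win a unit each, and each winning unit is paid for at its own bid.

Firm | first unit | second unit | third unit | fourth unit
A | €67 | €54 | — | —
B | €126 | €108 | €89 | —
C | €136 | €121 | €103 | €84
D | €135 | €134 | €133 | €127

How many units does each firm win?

All unit-bids, highest first — top 8: 136 (C-1), 135 (D-1), 134 (D-2), 133 (D-3), 127 (D-4), 126 (B-1), 121 (C-2), 108 (B-2)
Next rejected bid: €103 (not a price — pay-as-bid).
Allocation: B 2, C 2, D 4.

B 2, C 2, D 4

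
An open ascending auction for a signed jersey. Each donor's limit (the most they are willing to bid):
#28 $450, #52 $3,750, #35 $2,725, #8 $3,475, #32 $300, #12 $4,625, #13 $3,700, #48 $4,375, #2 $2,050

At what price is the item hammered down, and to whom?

Limits ranked: 4,625 (#12) > 4,375 (#48) > 3,750 (#52) > 3,700 (#13) > 3,475 (#8) > 2,725 (#35) > …
Once the price passes $4,375, only #12 is left; the hammer falls at #48's limit of $4,375.

#12 wins at $4,375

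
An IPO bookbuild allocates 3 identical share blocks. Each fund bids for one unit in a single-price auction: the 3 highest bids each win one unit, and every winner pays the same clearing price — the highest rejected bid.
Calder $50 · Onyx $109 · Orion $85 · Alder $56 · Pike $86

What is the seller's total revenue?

Ordering the bids: 109 (Onyx), 86 (Pike), 85 (Orion), 56 (Alder), 50 (Calder)
The 3 highest are Onyx, Pike, Orion.
Clearing price = highest rejected bid = $56.
Total revenue = 3 × $56 = $168.

Total revenue: $168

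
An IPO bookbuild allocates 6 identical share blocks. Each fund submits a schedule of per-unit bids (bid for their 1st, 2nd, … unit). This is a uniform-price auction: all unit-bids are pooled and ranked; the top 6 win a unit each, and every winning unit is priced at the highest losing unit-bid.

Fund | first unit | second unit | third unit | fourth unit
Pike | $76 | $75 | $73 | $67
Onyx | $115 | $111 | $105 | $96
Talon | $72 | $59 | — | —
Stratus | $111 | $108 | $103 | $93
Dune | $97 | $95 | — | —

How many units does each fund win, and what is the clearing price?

All unit-bids, highest first — top 6: 115 (Onyx-1), 111 (Onyx-2), 111 (Stratus-1), 108 (Stratus-2), 105 (Onyx-3), 103 (Stratus-3)
The (k+1)-th unit-bid is $97.
Allocation: Onyx 3, Stratus 3.

Onyx 3, Stratus 3; clearing price $97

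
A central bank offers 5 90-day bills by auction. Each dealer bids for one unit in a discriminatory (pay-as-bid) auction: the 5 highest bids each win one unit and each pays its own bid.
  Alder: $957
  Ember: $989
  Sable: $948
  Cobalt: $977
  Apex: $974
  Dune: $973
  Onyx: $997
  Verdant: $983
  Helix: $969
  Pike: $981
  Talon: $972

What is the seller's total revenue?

Bids ranked high→low: 997 (Onyx), 989 (Ember), 983 (Verdant), 981 (Pike), 977 (Cobalt), 974 (Apex), 973 (Dune), …
Winners (5 units): Onyx, Ember, Verdant, Pike, Cobalt.
Total revenue = 997 + 989 + 983 + 981 + 977 = $4,927.

Total revenue: $4,927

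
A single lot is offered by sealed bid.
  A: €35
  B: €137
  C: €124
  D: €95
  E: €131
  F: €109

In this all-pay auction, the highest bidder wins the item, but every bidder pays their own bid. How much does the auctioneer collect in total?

Bids ranked: 137 (B) > 131 (E) > 124 (C) > 109 (F) > 95 (D) > 35 (A)
Every bidder forfeits their bid regardless of winning.
Revenue = 35 + 137 + 124 + 95 + 131 + 109 = €631.

Total revenue: €631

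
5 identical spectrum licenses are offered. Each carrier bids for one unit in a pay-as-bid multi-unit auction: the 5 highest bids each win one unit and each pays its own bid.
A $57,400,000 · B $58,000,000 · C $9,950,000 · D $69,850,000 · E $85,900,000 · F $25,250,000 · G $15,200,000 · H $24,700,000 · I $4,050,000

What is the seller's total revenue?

Bids ranked high→low: 85,900,000 (E), 69,850,000 (D), 58,000,000 (B), 57,400,000 (A), 25,250,000 (F), 24,700,000 (H), 15,200,000 (G), …
Winners (5 units): E, D, B, A, F.
Total revenue = 85,900,000 + 69,850,000 + 58,000,000 + 57,400,000 + 25,250,000 = $296,400,000.

Total revenue: $296,400,000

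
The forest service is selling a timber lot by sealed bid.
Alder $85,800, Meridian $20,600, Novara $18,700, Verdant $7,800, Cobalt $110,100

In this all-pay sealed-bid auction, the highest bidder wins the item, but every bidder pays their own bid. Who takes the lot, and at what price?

Sorting bids: 110,100 (Cobalt) > 85,800 (Alder) > 20,600 (Meridian) > 18,700 (Novara) > 7,800 (Verdant)
Cobalt is highest and takes the item; every bidder forfeits their bid.

Cobalt pays $110,100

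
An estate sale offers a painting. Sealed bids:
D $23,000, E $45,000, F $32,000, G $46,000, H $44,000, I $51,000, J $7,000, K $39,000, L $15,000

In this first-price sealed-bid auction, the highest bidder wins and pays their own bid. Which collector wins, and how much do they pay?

I pays $51,000

Bids in order: 51,000 (I) > 46,000 (G) > 45,000 (E) > 44,000 (H) > 39,000 (K) > 32,000 (F) > …
First-price: I pays what they bid, $51,000.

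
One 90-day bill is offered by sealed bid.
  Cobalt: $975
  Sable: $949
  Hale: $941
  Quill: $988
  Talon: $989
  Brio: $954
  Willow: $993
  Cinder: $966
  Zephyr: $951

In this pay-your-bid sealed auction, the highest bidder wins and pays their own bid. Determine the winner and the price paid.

Willow pays $993

Pay-your-bid sealed auction: the highest bidder wins and pays their own bid.
Sorting bids: 993 (Willow) > 989 (Talon) > 988 (Quill) > 975 (Cobalt) > 966 (Cinder) > 954 (Brio) > …
Willow has the highest bid and pays exactly that: $993.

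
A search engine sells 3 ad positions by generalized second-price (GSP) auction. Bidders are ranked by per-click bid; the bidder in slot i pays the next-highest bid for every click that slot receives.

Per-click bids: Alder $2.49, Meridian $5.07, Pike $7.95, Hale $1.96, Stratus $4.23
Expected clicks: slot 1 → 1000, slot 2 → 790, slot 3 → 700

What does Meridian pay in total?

Meridian pays $3341.70

Sorting advertisers: $7.95 (Pike) > $5.07 (Meridian) > $4.23 (Stratus) > $2.49 (Alder) > …
Meridian holds slot 2 → pays next bid $4.23 × 790 clicks = $3341.70.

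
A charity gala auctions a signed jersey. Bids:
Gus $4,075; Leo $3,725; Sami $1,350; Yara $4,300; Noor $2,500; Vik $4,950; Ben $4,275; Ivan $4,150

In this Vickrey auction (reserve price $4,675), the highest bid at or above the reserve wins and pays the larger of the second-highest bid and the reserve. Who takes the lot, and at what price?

Vik pays $4,675

Vickrey auction (reserve price $4,675): the highest bid at or above the reserve wins and pays the larger of the second-highest bid and the reserve.
Bids in order: 4,950 (Vik) > 4,300 (Yara) > 4,275 (Ben) > 4,150 (Ivan) > 4,075 (Gus) > 3,725 (Leo) > …
Highest eligible bid: Vik at $4,950.
Second-highest bid $4,300 is below the reserve $4,675, so the reserve binds → payment $4,675.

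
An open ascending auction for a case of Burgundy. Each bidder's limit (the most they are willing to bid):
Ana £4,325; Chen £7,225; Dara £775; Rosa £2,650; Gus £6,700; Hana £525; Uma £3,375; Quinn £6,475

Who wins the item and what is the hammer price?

Open ascending-bid auction: the price rises until one bidder remains; the winner pays the price at which the last rival dropped out.
Limits in order: 7,225 (Chen) > 6,700 (Gus) > 6,475 (Quinn) > 4,325 (Ana) > 3,375 (Uma) > 2,650 (Rosa) > …
Gus is the last rival to drop out, at £6,700; Chen remains and wins at that price.

Chen wins at £6,700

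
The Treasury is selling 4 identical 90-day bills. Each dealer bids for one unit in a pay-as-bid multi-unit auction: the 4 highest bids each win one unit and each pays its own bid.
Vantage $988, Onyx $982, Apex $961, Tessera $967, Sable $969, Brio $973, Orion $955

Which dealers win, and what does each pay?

Vantage $988, Onyx $982, Brio $973, Sable $969

Sorting: 988 (Vantage), 982 (Onyx), 973 (Brio), 969 (Sable), 967 (Tessera), 961 (Apex), …
Winners (4 units): Vantage, Onyx, Brio, Sable.
Each winner pays its own bid: Vantage $988, Onyx $982, Brio $973, Sable $969.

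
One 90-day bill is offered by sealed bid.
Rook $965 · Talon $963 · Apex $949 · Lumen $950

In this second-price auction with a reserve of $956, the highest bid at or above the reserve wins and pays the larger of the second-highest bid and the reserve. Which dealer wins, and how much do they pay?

Sorting bids: 965 (Rook) > 963 (Talon) > 950 (Lumen) > 949 (Apex)
Rook has the top bid at or above the reserve ($965).
max(second-highest $963, reserve $956) = $963; the reserve does not bind.

Rook pays $963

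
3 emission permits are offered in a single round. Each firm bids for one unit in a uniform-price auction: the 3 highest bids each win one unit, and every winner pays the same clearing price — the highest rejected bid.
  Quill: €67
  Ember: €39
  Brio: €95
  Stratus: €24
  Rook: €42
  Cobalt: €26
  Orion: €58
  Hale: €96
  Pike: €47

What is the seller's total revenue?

Ordering the bids: 96 (Hale), 95 (Brio), 67 (Quill), 58 (Orion), 47 (Pike), …
Top 3: Hale, Brio, Quill.
Highest unsuccessful bid: €58 → clearing price.
Total revenue = 3 × €58 = €174.

Total revenue: €174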